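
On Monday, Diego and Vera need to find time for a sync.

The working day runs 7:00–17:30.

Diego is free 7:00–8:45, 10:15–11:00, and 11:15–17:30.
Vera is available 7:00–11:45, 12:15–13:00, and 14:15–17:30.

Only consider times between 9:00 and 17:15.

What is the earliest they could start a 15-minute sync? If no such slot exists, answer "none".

10:15

Diego ∩ Vera: 07:00–08:45, 10:15–11:00, 11:15–11:45, 12:15–13:00, 14:15–17:30.
Restricted to 09:00–17:15: 10:15–11:00, 11:15–11:45, 12:15–13:00, 14:15–17:15.
Windows ≥ 15 min: 10:15–11:00, 11:15–11:45, 12:15–13:00, 14:15–17:15.
Earliest such window starts at 10:15.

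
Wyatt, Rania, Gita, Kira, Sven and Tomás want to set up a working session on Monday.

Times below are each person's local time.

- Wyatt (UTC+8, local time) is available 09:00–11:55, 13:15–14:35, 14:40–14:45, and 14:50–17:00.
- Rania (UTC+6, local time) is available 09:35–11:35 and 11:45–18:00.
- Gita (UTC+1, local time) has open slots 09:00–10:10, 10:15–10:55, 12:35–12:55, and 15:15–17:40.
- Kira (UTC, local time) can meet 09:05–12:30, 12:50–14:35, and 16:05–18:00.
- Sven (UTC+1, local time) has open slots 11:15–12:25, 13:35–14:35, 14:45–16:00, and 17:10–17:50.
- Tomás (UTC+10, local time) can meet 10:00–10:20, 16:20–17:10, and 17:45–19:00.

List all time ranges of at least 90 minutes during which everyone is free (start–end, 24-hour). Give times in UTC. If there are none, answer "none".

Wyatt → UTC: 01:00–03:55, 05:15–06:35, 06:40–06:45, 06:50–09:00.
Rania → UTC: 03:35–05:35, 05:45–12:00.
Gita → UTC: 08:00–09:10, 09:15–09:55, 11:35–11:55, 14:15–16:40.
Kira → UTC: 09:05–12:30, 12:50–14:35, 16:05–18:00.
Sven → UTC: 10:15–11:25, 12:35–13:35, 13:45–15:00, 16:10–16:50.
Tomás → UTC: 00:00–00:20, 06:20–07:10, 07:45–09:00.
Wyatt ∩ Rania: 03:35–03:55, 05:15–05:35, 05:45–06:35, 06:40–06:45, 06:50–09:00.
Wyatt ∩ Rania ∩ Gita: 08:00–09:00.
Wyatt ∩ Rania ∩ Gita ∩ Kira: (none).
Wyatt ∩ Rania ∩ Gita ∩ Kira ∩ Sven: (none).
Wyatt ∩ Rania ∩ Gita ∩ Kira ∩ Sven ∩ Tomás: (none).
Windows ≥ 90 min: (none).

none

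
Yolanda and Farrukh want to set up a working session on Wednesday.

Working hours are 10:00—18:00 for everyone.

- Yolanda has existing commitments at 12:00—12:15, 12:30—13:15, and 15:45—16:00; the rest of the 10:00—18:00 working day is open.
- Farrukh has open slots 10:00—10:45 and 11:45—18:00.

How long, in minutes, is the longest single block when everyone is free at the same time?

Yolanda free within 10:00–18:00: 10:00–12:00, 12:15–12:30, 13:15–15:45, 16:00–18:00.
Yolanda ∩ Farrukh: 10:00–10:45, 11:45–12:00, 12:15–12:30, 13:15–15:45, 16:00–18:00.
Common window lengths: 45, 15, 15, 150, 120 min; longest is 150.

150 minutes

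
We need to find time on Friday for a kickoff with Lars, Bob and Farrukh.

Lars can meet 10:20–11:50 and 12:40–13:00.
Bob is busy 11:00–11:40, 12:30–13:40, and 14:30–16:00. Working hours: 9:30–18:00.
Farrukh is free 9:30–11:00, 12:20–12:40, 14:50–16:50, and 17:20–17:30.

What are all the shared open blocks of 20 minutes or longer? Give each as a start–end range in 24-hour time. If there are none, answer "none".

Bob free within 09:30–18:00: 09:30–11:00, 11:40–12:30, 13:40–14:30, 16:00–18:00.
Lars ∩ Bob: 10:20–11:00, 11:40–11:50.
Lars ∩ Bob ∩ Farrukh: 10:20–11:00.
Windows ≥ 20 min: 10:20–11:00.

10:20–11:00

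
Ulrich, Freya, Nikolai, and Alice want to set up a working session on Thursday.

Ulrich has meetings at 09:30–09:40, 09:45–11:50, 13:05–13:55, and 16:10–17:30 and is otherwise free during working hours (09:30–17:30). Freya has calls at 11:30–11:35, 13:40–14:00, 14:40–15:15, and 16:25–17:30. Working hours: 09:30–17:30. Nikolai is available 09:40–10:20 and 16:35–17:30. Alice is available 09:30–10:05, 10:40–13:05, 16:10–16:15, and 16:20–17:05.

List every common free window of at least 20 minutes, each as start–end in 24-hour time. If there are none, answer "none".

Ulrich free within 09:30–17:30: 09:40–09:45, 11:50–13:05, 13:55–16:10.
Freya free within 09:30–17:30: 09:30–11:30, 11:35–13:40, 14:00–14:40, 15:15–16:25.
Ulrich ∩ Freya: 09:40–09:45, 11:50–13:05, 14:00–14:40, 15:15–16:10.
Ulrich ∩ Freya ∩ Nikolai: 09:40–09:45.
Ulrich ∩ Freya ∩ Nikolai ∩ Alice: 09:40–09:45.
Windows ≥ 20 min: (none).

none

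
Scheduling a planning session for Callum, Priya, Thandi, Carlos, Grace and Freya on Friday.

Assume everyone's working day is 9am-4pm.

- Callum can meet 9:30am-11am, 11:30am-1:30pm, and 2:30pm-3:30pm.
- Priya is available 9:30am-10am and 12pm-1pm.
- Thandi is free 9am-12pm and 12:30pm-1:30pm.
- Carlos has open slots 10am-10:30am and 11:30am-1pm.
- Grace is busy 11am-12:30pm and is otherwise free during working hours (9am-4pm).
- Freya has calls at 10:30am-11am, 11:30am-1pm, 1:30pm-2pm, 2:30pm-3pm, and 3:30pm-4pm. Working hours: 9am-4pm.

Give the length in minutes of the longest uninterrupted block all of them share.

0 minutes

Grace free within 09:00–16:00: 09:00–11:00, 12:30–16:00.
Freya free within 09:00–16:00: 09:00–10:30, 11:00–11:30, 13:00–13:30, 14:00–14:30, 15:00–15:30.
Callum ∩ Priya: 09:30–10:00, 12:00–13:00.
Callum ∩ Priya ∩ Thandi: 09:30–10:00, 12:30–13:00.
Callum ∩ Priya ∩ Thandi ∩ Carlos: 12:30–13:00.
Callum ∩ Priya ∩ Thandi ∩ Carlos ∩ Grace: 12:30–13:00.
Callum ∩ Priya ∩ Thandi ∩ Carlos ∩ Grace ∩ Freya: (none).
No common window.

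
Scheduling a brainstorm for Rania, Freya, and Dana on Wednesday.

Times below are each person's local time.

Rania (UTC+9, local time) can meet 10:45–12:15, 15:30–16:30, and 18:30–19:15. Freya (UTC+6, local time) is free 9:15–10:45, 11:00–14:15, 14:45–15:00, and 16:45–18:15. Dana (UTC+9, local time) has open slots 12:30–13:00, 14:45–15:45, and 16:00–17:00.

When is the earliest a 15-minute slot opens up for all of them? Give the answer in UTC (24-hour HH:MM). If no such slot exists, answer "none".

06:30

Rania → UTC: 01:45–03:15, 06:30–07:30, 09:30–10:15.
Freya → UTC: 03:15–04:45, 05:00–08:15, 08:45–09:00, 10:45–12:15.
Dana → UTC: 03:30–04:00, 05:45–06:45, 07:00–08:00.
Rania ∩ Freya: 06:30–07:30.
Rania ∩ Freya ∩ Dana: 06:30–06:45, 07:00–07:30.
Windows ≥ 15 min: 06:30–06:45, 07:00–07:30.
Earliest such window starts at 06:30.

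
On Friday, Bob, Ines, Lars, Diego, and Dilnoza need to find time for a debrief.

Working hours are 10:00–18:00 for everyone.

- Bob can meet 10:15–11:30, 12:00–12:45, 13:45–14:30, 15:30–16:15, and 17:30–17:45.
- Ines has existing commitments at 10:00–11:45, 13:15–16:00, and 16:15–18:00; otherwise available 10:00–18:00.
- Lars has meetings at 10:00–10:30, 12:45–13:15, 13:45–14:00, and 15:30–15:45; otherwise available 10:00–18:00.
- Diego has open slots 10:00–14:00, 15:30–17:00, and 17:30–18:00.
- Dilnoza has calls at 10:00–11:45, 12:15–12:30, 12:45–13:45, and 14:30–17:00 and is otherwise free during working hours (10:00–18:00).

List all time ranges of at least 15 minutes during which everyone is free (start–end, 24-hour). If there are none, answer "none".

12:00–12:15, 12:30–12:45

Ines free within 10:00–18:00: 11:45–13:15, 16:00–16:15.
Lars free within 10:00–18:00: 10:30–12:45, 13:15–13:45, 14:00–15:30, 15:45–18:00.
Dilnoza free within 10:00–18:00: 11:45–12:15, 12:30–12:45, 13:45–14:30, 17:00–18:00.
Bob ∩ Ines: 12:00–12:45, 16:00–16:15.
Bob ∩ Ines ∩ Lars: 12:00–12:45, 16:00–16:15.
Bob ∩ Ines ∩ Lars ∩ Diego: 12:00–12:45, 16:00–16:15.
Bob ∩ Ines ∩ Lars ∩ Diego ∩ Dilnoza: 12:00–12:15, 12:30–12:45.
Windows ≥ 15 min: 12:00–12:15, 12:30–12:45.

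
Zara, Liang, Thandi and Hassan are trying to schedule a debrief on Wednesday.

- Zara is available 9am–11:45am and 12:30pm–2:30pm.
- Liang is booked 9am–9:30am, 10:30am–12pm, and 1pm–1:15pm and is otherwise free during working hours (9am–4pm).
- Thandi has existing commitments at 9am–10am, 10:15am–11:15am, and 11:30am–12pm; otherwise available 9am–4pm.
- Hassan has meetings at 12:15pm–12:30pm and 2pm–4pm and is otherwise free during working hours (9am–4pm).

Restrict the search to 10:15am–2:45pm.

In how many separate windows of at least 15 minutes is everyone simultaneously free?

2

Liang free within 09:00–16:00: 09:30–10:30, 12:00–13:00, 13:15–16:00.
Thandi free within 09:00–16:00: 10:00–10:15, 11:15–11:30, 12:00–16:00.
Hassan free within 09:00–16:00: 09:00–12:15, 12:30–14:00.
Zara ∩ Liang: 09:30–10:30, 12:30–13:00, 13:15–14:30.
Zara ∩ Liang ∩ Thandi: 10:00–10:15, 12:30–13:00, 13:15–14:30.
Zara ∩ Liang ∩ Thandi ∩ Hassan: 10:00–10:15, 12:30–13:00, 13:15–14:00.
Restricted to 10:15–14:45: 12:30–13:00, 13:15–14:00.
Windows ≥ 15 min: 12:30–13:00, 13:15–14:00.
That's 2 windows.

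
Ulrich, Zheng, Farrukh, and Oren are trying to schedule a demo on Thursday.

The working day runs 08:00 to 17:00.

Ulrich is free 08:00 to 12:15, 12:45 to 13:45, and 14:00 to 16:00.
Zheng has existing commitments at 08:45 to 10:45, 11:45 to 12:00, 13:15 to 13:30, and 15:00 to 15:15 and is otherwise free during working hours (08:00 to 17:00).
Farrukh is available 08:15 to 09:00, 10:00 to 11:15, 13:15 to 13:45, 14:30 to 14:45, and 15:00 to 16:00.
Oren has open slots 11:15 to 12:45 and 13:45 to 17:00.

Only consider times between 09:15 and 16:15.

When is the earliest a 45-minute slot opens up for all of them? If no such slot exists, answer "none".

15:15

Zheng free within 08:00–17:00: 08:00–08:45, 10:45–11:45, 12:00–13:15, 13:30–15:00, 15:15–17:00.
Ulrich ∩ Zheng: 08:00–08:45, 10:45–11:45, 12:00–12:15, 12:45–13:15, 13:30–13:45, 14:00–15:00, 15:15–16:00.
Ulrich ∩ Zheng ∩ Farrukh: 08:15–08:45, 10:45–11:15, 13:30–13:45, 14:30–14:45, 15:15–16:00.
Ulrich ∩ Zheng ∩ Farrukh ∩ Oren: 14:30–14:45, 15:15–16:00.
Restricted to 09:15–16:15: 14:30–14:45, 15:15–16:00.
Windows ≥ 45 min: 15:15–16:00.
Earliest such window starts at 15:15.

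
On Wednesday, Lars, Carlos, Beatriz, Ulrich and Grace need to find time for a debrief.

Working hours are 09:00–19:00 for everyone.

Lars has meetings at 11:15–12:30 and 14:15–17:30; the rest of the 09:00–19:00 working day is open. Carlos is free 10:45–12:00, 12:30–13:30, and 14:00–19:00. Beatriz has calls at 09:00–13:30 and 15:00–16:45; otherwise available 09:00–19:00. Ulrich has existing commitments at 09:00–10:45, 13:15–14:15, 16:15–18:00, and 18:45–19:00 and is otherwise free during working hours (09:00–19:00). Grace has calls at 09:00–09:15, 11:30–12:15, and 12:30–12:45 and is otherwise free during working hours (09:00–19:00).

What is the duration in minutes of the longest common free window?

Lars free within 09:00–19:00: 09:00–11:15, 12:30–14:15, 17:30–19:00.
Beatriz free within 09:00–19:00: 13:30–15:00, 16:45–19:00.
Ulrich free within 09:00–19:00: 10:45–13:15, 14:15–16:15, 18:00–18:45.
Grace free within 09:00–19:00: 09:15–11:30, 12:15–12:30, 12:45–19:00.
Lars ∩ Carlos: 10:45–11:15, 12:30–13:30, 14:00–14:15, 17:30–19:00.
Lars ∩ Carlos ∩ Beatriz: 14:00–14:15, 17:30–19:00.
Lars ∩ Carlos ∩ Beatriz ∩ Ulrich: 18:00–18:45.
Lars ∩ Carlos ∩ Beatriz ∩ Ulrich ∩ Grace: 18:00–18:45.
Single common window of 45 minutes.

45 minutes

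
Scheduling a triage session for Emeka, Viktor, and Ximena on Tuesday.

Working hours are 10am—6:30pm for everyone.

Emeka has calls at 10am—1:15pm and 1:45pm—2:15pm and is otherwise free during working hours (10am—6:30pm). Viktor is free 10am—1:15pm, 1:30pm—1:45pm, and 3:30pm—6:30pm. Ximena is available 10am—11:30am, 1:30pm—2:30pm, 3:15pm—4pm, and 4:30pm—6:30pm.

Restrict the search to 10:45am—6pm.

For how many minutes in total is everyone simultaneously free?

Emeka free within 10:00–18:30: 13:15–13:45, 14:15–18:30.
Emeka ∩ Viktor: 13:30–13:45, 15:30–18:30.
Emeka ∩ Viktor ∩ Ximena: 13:30–13:45, 15:30–16:00, 16:30–18:30.
Restricted to 10:45–18:00: 13:30–13:45, 15:30–16:00, 16:30–18:00.
Total common minutes: 15 + 30 + 90 = 135.

135 minutes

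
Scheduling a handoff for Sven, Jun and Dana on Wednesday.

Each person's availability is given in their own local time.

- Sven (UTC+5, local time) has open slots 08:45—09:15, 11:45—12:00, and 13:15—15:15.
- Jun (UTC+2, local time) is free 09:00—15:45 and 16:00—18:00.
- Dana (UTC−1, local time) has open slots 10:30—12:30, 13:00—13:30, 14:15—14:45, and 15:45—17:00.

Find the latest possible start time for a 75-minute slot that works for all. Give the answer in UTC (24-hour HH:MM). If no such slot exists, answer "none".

none

Sven → UTC: 03:45–04:15, 06:45–07:00, 08:15–10:15.
Jun → UTC: 07:00–13:45, 14:00–16:00.
Dana → UTC: 11:30–13:30, 14:00–14:30, 15:15–15:45, 16:45–18:00.
Sven ∩ Jun: 08:15–10:15.
Sven ∩ Jun ∩ Dana: (none).
Windows ≥ 75 min: (none).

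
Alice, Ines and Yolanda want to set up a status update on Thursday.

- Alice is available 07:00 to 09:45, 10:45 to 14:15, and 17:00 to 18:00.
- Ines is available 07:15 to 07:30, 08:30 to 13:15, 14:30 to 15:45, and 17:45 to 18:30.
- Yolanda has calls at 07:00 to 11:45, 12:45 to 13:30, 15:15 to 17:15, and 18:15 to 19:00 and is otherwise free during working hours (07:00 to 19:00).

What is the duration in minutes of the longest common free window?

Yolanda free within 07:00–19:00: 11:45–12:45, 13:30–15:15, 17:15–18:15.
Alice ∩ Ines: 07:15–07:30, 08:30–09:45, 10:45–13:15, 17:45–18:00.
Alice ∩ Ines ∩ Yolanda: 11:45–12:45, 17:45–18:00.
Common window lengths: 60, 15 min; longest is 60.

60 minutes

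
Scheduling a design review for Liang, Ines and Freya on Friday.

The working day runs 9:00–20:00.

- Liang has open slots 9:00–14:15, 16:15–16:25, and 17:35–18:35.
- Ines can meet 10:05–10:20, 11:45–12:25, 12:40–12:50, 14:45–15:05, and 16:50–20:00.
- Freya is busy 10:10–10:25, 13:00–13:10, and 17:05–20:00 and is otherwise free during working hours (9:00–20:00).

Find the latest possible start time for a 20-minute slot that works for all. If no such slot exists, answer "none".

Freya free within 09:00–20:00: 09:00–10:10, 10:25–13:00, 13:10–17:05.
Liang ∩ Ines: 10:05–10:20, 11:45–12:25, 12:40–12:50, 17:35–18:35.
Liang ∩ Ines ∩ Freya: 10:05–10:10, 11:45–12:25, 12:40–12:50.
Windows ≥ 20 min: 11:45–12:25.
Latest start in the last window 11:45–12:25 is 12:25 − 20 min = 12:05.

12:05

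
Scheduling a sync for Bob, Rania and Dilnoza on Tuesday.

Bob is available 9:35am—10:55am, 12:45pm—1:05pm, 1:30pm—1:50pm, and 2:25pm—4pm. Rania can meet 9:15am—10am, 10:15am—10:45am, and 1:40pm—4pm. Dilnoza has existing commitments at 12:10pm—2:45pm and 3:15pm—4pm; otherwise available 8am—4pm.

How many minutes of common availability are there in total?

Dilnoza free within 08:00–16:00: 08:00–12:10, 14:45–15:15.
Bob ∩ Rania: 09:35–10:00, 10:15–10:45, 13:40–13:50, 14:25–16:00.
Bob ∩ Rania ∩ Dilnoza: 09:35–10:00, 10:15–10:45, 14:45–15:15.
Total common minutes: 25 + 30 + 30 = 85.

85 minutes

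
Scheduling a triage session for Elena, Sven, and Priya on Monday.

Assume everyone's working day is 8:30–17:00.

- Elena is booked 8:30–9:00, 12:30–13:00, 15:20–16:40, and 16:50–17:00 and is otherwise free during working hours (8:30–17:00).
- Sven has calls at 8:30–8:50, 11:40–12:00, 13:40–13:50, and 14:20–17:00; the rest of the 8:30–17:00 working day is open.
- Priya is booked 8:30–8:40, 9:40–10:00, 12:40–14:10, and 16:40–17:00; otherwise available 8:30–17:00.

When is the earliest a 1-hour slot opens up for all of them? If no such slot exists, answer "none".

Elena free within 08:30–17:00: 09:00–12:30, 13:00–15:20, 16:40–16:50.
Sven free within 08:30–17:00: 08:50–11:40, 12:00–13:40, 13:50–14:20.
Priya free within 08:30–17:00: 08:40–09:40, 10:00–12:40, 14:10–16:40.
Elena ∩ Sven: 09:00–11:40, 12:00–12:30, 13:00–13:40, 13:50–14:20.
Elena ∩ Sven ∩ Priya: 09:00–09:40, 10:00–11:40, 12:00–12:30, 14:10–14:20.
Windows ≥ 60 min: 10:00–11:40.
Earliest such window starts at 10:00.

10:00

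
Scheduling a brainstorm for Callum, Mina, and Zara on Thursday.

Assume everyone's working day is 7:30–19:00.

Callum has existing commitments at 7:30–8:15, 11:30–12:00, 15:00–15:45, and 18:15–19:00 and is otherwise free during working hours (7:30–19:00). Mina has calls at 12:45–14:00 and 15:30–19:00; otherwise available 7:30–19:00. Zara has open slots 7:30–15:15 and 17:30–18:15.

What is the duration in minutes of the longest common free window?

Callum free within 07:30–19:00: 08:15–11:30, 12:00–15:00, 15:45–18:15.
Mina free within 07:30–19:00: 07:30–12:45, 14:00–15:30.
Callum ∩ Mina: 08:15–11:30, 12:00–12:45, 14:00–15:00.
Callum ∩ Mina ∩ Zara: 08:15–11:30, 12:00–12:45, 14:00–15:00.
Common window lengths: 195, 45, 60 min; longest is 195.

195 minutes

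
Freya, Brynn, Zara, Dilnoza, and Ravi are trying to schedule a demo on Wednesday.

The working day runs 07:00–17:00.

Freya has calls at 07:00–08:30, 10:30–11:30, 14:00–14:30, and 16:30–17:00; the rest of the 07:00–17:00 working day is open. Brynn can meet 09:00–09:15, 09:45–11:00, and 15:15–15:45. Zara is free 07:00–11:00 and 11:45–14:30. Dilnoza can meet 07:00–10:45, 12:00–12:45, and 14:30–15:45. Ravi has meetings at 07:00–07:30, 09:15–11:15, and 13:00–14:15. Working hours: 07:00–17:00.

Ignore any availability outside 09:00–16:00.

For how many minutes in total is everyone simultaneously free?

Freya free within 07:00–17:00: 08:30–10:30, 11:30–14:00, 14:30–16:30.
Ravi free within 07:00–17:00: 07:30–09:15, 11:15–13:00, 14:15–17:00.
Freya ∩ Brynn: 09:00–09:15, 09:45–10:30, 15:15–15:45.
Freya ∩ Brynn ∩ Zara: 09:00–09:15, 09:45–10:30.
Freya ∩ Brynn ∩ Zara ∩ Dilnoza: 09:00–09:15, 09:45–10:30.
Freya ∩ Brynn ∩ Zara ∩ Dilnoza ∩ Ravi: 09:00–09:15.
Restricted to 09:00–16:00: 09:00–09:15.
Total common minutes: 15.

15 minutes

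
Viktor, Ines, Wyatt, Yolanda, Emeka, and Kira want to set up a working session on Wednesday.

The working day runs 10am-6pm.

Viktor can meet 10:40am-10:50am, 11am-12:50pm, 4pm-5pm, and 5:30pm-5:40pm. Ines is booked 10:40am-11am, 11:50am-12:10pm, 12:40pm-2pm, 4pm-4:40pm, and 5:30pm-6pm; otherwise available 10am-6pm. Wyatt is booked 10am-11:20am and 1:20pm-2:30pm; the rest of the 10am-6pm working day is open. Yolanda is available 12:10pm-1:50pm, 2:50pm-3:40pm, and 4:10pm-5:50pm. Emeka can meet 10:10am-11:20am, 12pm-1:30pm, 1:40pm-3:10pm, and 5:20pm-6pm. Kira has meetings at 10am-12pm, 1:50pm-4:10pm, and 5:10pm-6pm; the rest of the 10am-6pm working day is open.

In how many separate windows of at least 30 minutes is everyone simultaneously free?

Ines free within 10:00–18:00: 10:00–10:40, 11:00–11:50, 12:10–12:40, 14:00–16:00, 16:40–17:30.
Wyatt free within 10:00–18:00: 11:20–13:20, 14:30–18:00.
Kira free within 10:00–18:00: 12:00–13:50, 16:10–17:10.
Viktor ∩ Ines: 11:00–11:50, 12:10–12:40, 16:40–17:00.
Viktor ∩ Ines ∩ Wyatt: 11:20–11:50, 12:10–12:40, 16:40–17:00.
Viktor ∩ Ines ∩ Wyatt ∩ Yolanda: 12:10–12:40, 16:40–17:00.
Viktor ∩ Ines ∩ Wyatt ∩ Yolanda ∩ Emeka: 12:10–12:40.
Viktor ∩ Ines ∩ Wyatt ∩ Yolanda ∩ Emeka ∩ Kira: 12:10–12:40.
Windows ≥ 30 min: 12:10–12:40.
That's 1 window.

1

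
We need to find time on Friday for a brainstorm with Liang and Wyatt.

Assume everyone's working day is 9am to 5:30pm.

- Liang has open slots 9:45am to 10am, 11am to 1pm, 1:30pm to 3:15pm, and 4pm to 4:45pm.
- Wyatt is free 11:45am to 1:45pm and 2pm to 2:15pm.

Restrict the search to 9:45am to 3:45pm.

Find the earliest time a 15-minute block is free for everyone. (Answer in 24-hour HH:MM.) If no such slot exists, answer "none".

Liang ∩ Wyatt: 11:45–13:00, 13:30–13:45, 14:00–14:15.
Restricted to 09:45–15:45: 11:45–13:00, 13:30–13:45, 14:00–14:15.
Windows ≥ 15 min: 11:45–13:00, 13:30–13:45, 14:00–14:15.
Earliest such window starts at 11:45.

11:45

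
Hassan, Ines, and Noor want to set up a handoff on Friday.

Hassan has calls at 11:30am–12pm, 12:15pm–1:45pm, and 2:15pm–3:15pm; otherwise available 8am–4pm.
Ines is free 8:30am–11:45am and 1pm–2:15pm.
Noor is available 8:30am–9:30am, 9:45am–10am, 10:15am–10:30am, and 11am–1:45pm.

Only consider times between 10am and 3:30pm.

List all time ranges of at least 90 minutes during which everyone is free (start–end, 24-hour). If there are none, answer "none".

none

Hassan free within 08:00–16:00: 08:00–11:30, 12:00–12:15, 13:45–14:15, 15:15–16:00.
Hassan ∩ Ines: 08:30–11:30, 13:45–14:15.
Hassan ∩ Ines ∩ Noor: 08:30–09:30, 09:45–10:00, 10:15–10:30, 11:00–11:30.
Restricted to 10:00–15:30: 10:15–10:30, 11:00–11:30.
Windows ≥ 90 min: (none).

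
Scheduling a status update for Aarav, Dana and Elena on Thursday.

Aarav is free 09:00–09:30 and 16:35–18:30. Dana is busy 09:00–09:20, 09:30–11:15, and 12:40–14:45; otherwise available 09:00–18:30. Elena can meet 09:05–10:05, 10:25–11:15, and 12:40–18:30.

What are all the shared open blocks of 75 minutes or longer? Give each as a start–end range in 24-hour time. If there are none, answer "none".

16:35–18:30

Dana free within 09:00–18:30: 09:20–09:30, 11:15–12:40, 14:45–18:30.
Aarav ∩ Dana: 09:20–09:30, 16:35–18:30.
Aarav ∩ Dana ∩ Elena: 09:20–09:30, 16:35–18:30.
Windows ≥ 75 min: 16:35–18:30.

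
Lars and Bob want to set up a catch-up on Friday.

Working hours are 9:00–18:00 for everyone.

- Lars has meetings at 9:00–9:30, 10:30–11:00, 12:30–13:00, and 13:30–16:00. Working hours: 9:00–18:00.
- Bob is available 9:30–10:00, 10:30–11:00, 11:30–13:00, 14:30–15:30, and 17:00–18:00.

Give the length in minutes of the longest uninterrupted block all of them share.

Lars free within 09:00–18:00: 09:30–10:30, 11:00–12:30, 13:00–13:30, 16:00–18:00.
Lars ∩ Bob: 09:30–10:00, 11:30–12:30, 17:00–18:00.
Common window lengths: 30, 60, 60 min; longest is 60.

60 minutes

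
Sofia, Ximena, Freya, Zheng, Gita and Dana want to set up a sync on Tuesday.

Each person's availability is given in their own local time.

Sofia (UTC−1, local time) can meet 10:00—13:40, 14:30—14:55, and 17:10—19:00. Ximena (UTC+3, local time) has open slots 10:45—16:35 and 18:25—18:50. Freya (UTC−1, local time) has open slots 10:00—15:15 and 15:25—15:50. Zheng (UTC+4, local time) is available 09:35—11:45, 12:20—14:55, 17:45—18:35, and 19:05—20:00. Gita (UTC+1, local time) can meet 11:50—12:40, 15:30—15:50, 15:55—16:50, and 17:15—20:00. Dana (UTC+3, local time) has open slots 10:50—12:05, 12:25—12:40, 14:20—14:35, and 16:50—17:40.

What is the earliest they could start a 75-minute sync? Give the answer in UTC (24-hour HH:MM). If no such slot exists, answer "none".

none

Sofia → UTC: 11:00–14:40, 15:30–15:55, 18:10–20:00.
Ximena → UTC: 07:45–13:35, 15:25–15:50.
Freya → UTC: 11:00–16:15, 16:25–16:50.
Zheng → UTC: 05:35–07:45, 08:20–10:55, 13:45–14:35, 15:05–16:00.
Gita → UTC: 10:50–11:40, 14:30–14:50, 14:55–15:50, 16:15–19:00.
Dana → UTC: 07:50–09:05, 09:25–09:40, 11:20–11:35, 13:50–14:40.
Sofia ∩ Ximena: 11:00–13:35, 15:30–15:50.
Sofia ∩ Ximena ∩ Freya: 11:00–13:35, 15:30–15:50.
Sofia ∩ Ximena ∩ Freya ∩ Zheng: 15:30–15:50.
Sofia ∩ Ximena ∩ Freya ∩ Zheng ∩ Gita: 15:30–15:50.
Sofia ∩ Ximena ∩ Freya ∩ Zheng ∩ Gita ∩ Dana: (none).
Windows ≥ 75 min: (none).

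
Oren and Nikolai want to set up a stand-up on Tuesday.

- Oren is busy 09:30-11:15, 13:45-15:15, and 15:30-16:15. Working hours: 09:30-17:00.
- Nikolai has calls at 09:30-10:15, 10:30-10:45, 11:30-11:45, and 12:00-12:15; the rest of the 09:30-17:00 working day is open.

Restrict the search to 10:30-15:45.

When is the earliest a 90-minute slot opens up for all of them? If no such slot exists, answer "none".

Oren free within 09:30–17:00: 11:15–13:45, 15:15–15:30, 16:15–17:00.
Nikolai free within 09:30–17:00: 10:15–10:30, 10:45–11:30, 11:45–12:00, 12:15–17:00.
Oren ∩ Nikolai: 11:15–11:30, 11:45–12:00, 12:15–13:45, 15:15–15:30, 16:15–17:00.
Restricted to 10:30–15:45: 11:15–11:30, 11:45–12:00, 12:15–13:45, 15:15–15:30.
Windows ≥ 90 min: 12:15–13:45.
Earliest such window starts at 12:15.

12:15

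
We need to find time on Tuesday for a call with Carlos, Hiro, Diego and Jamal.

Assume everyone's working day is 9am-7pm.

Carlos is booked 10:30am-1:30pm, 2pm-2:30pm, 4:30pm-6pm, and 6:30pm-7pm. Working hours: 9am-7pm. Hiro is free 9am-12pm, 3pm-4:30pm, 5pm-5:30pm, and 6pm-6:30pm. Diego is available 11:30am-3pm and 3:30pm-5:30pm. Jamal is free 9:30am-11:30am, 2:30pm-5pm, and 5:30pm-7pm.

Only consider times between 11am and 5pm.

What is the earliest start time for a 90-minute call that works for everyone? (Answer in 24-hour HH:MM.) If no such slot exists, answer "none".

Carlos free within 09:00–19:00: 09:00–10:30, 13:30–14:00, 14:30–16:30, 18:00–18:30.
Carlos ∩ Hiro: 09:00–10:30, 15:00–16:30, 18:00–18:30.
Carlos ∩ Hiro ∩ Diego: 15:30–16:30.
Carlos ∩ Hiro ∩ Diego ∩ Jamal: 15:30–16:30.
Restricted to 11:00–17:00: 15:30–16:30.
Windows ≥ 90 min: (none).

none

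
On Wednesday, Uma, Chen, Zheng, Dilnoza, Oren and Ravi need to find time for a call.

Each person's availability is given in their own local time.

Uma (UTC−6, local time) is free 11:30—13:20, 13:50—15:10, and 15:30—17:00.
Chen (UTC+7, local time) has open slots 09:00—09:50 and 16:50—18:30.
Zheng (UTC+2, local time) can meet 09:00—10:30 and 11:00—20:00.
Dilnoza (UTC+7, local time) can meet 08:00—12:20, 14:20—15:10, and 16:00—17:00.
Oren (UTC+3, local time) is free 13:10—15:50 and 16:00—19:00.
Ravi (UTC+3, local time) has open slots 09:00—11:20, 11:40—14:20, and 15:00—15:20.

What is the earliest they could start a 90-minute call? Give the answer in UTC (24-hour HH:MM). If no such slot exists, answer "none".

Uma → UTC: 17:30–19:20, 19:50–21:10, 21:30–23:00.
Chen → UTC: 02:00–02:50, 09:50–11:30.
Zheng → UTC: 07:00–08:30, 09:00–18:00.
Dilnoza → UTC: 01:00–05:20, 07:20–08:10, 09:00–10:00.
Oren → UTC: 10:10–12:50, 13:00–16:00.
Ravi → UTC: 06:00–08:20, 08:40–11:20, 12:00–12:20.
Uma ∩ Chen: (none).
Uma ∩ Chen ∩ Zheng: (none).
Uma ∩ Chen ∩ Zheng ∩ Dilnoza: (none).
Uma ∩ Chen ∩ Zheng ∩ Dilnoza ∩ Oren: (none).
Uma ∩ Chen ∩ Zheng ∩ Dilnoza ∩ Oren ∩ Ravi: (none).
Windows ≥ 90 min: (none).

none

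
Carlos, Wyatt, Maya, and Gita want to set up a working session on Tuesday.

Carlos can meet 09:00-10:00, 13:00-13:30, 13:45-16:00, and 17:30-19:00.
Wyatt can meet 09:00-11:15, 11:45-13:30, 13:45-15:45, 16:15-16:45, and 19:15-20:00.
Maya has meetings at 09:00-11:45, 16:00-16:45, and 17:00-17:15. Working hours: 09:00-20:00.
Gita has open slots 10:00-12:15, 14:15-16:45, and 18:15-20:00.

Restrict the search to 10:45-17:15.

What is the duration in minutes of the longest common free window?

90 minutes

Maya free within 09:00–20:00: 11:45–16:00, 16:45–17:00, 17:15–20:00.
Carlos ∩ Wyatt: 09:00–10:00, 13:00–13:30, 13:45–15:45.
Carlos ∩ Wyatt ∩ Maya: 13:00–13:30, 13:45–15:45.
Carlos ∩ Wyatt ∩ Maya ∩ Gita: 14:15–15:45.
Restricted to 10:45–17:15: 14:15–15:45.
Single common window of 90 minutes.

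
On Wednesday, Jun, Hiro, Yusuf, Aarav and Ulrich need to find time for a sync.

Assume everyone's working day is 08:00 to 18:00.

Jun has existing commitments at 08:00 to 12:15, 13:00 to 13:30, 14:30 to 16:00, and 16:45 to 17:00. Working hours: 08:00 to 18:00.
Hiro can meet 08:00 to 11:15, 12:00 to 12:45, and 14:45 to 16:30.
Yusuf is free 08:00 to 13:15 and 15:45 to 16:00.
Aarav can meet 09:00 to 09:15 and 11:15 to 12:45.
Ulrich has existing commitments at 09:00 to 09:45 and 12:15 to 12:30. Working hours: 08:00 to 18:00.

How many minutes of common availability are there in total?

15 minutes

Jun free within 08:00–18:00: 12:15–13:00, 13:30–14:30, 16:00–16:45, 17:00–18:00.
Ulrich free within 08:00–18:00: 08:00–09:00, 09:45–12:15, 12:30–18:00.
Jun ∩ Hiro: 12:15–12:45, 16:00–16:30.
Jun ∩ Hiro ∩ Yusuf: 12:15–12:45.
Jun ∩ Hiro ∩ Yusuf ∩ Aarav: 12:15–12:45.
Jun ∩ Hiro ∩ Yusuf ∩ Aarav ∩ Ulrich: 12:30–12:45.
Total common minutes: 15.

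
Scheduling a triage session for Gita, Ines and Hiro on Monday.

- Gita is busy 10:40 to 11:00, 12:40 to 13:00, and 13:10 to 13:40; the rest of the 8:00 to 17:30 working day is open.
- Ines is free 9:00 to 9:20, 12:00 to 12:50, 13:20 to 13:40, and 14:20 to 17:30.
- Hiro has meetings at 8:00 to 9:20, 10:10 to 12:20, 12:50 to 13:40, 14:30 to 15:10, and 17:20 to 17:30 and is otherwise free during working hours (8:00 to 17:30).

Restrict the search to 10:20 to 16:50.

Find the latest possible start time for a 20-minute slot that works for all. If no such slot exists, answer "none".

16:30

Gita free within 08:00–17:30: 08:00–10:40, 11:00–12:40, 13:00–13:10, 13:40–17:30.
Hiro free within 08:00–17:30: 09:20–10:10, 12:20–12:50, 13:40–14:30, 15:10–17:20.
Gita ∩ Ines: 09:00–09:20, 12:00–12:40, 14:20–17:30.
Gita ∩ Ines ∩ Hiro: 12:20–12:40, 14:20–14:30, 15:10–17:20.
Restricted to 10:20–16:50: 12:20–12:40, 14:20–14:30, 15:10–16:50.
Windows ≥ 20 min: 12:20–12:40, 15:10–16:50.
Latest start in the last window 15:10–16:50 is 16:50 − 20 min = 16:30.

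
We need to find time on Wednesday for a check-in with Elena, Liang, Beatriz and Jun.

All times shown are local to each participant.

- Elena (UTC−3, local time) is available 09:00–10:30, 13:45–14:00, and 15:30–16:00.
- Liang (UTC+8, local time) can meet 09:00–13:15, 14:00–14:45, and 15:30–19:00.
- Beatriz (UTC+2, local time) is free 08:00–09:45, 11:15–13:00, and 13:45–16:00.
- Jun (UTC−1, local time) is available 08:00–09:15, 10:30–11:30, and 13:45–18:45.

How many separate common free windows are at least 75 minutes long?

0

Elena → UTC: 12:00–13:30, 16:45–17:00, 18:30–19:00.
Liang → UTC: 01:00–05:15, 06:00–06:45, 07:30–11:00.
Beatriz → UTC: 06:00–07:45, 09:15–11:00, 11:45–14:00.
Jun → UTC: 09:00–10:15, 11:30–12:30, 14:45–19:45.
Elena ∩ Liang: (none).
Elena ∩ Liang ∩ Beatriz: (none).
Elena ∩ Liang ∩ Beatriz ∩ Jun: (none).
Windows ≥ 75 min: (none).
That's 0 windows.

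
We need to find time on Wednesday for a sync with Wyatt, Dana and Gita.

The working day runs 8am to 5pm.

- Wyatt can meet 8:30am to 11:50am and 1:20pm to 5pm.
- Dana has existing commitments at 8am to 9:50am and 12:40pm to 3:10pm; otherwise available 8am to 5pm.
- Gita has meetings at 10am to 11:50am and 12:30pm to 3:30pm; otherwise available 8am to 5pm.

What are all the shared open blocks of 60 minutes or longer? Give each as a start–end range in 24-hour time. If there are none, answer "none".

Dana free within 08:00–17:00: 09:50–12:40, 15:10–17:00.
Gita free within 08:00–17:00: 08:00–10:00, 11:50–12:30, 15:30–17:00.
Wyatt ∩ Dana: 09:50–11:50, 15:10–17:00.
Wyatt ∩ Dana ∩ Gita: 09:50–10:00, 15:30–17:00.
Windows ≥ 60 min: 15:30–17:00.

15:30–17:00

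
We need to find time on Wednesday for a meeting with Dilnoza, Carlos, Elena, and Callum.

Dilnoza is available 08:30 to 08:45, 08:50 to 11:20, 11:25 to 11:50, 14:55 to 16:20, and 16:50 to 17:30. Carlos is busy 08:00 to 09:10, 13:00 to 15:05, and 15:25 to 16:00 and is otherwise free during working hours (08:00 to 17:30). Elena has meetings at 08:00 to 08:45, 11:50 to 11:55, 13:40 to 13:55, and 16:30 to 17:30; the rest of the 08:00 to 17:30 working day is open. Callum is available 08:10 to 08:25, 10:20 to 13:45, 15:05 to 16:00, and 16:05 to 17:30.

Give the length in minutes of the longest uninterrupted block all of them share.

Carlos free within 08:00–17:30: 09:10–13:00, 15:05–15:25, 16:00–17:30.
Elena free within 08:00–17:30: 08:45–11:50, 11:55–13:40, 13:55–16:30.
Dilnoza ∩ Carlos: 09:10–11:20, 11:25–11:50, 15:05–15:25, 16:00–16:20, 16:50–17:30.
Dilnoza ∩ Carlos ∩ Elena: 09:10–11:20, 11:25–11:50, 15:05–15:25, 16:00–16:20.
Dilnoza ∩ Carlos ∩ Elena ∩ Callum: 10:20–11:20, 11:25–11:50, 15:05–15:25, 16:05–16:20.
Common window lengths: 60, 25, 20, 15 min; longest is 60.

60 minutes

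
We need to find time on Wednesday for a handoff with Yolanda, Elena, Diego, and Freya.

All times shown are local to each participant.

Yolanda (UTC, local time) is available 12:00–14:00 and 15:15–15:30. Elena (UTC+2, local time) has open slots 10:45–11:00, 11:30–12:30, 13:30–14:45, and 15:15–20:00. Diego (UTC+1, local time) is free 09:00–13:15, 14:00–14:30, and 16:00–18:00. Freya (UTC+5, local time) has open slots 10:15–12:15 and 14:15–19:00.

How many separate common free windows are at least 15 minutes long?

Yolanda → UTC: 12:00–14:00, 15:15–15:30.
Elena → UTC: 08:45–09:00, 09:30–10:30, 11:30–12:45, 13:15–18:00.
Diego → UTC: 08:00–12:15, 13:00–13:30, 15:00–17:00.
Freya → UTC: 05:15–07:15, 09:15–14:00.
Yolanda ∩ Elena: 12:00–12:45, 13:15–14:00, 15:15–15:30.
Yolanda ∩ Elena ∩ Diego: 12:00–12:15, 13:15–13:30, 15:15–15:30.
Yolanda ∩ Elena ∩ Diego ∩ Freya: 12:00–12:15, 13:15–13:30.
Windows ≥ 15 min: 12:00–12:15, 13:15–13:30.
That's 2 windows.

2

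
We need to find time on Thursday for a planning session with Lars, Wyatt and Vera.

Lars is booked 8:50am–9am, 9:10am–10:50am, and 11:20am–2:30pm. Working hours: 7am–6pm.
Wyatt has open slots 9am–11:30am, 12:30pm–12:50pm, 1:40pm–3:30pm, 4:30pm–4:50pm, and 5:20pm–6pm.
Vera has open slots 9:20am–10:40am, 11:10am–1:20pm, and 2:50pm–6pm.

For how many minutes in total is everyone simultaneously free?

110 minutes

Lars free within 07:00–18:00: 07:00–08:50, 09:00–09:10, 10:50–11:20, 14:30–18:00.
Lars ∩ Wyatt: 09:00–09:10, 10:50–11:20, 14:30–15:30, 16:30–16:50, 17:20–18:00.
Lars ∩ Wyatt ∩ Vera: 11:10–11:20, 14:50–15:30, 16:30–16:50, 17:20–18:00.
Total common minutes: 10 + 40 + 20 + 40 = 110.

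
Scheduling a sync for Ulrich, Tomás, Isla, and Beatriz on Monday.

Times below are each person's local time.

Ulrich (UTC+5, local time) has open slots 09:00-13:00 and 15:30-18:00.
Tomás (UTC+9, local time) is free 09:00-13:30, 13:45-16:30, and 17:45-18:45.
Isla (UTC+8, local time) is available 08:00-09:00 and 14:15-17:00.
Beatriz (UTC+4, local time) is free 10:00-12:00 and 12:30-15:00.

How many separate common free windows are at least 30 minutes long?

Ulrich → UTC: 04:00–08:00, 10:30–13:00.
Tomás → UTC: 00:00–04:30, 04:45–07:30, 08:45–09:45.
Isla → UTC: 00:00–01:00, 06:15–09:00.
Beatriz → UTC: 06:00–08:00, 08:30–11:00.
Ulrich ∩ Tomás: 04:00–04:30, 04:45–07:30.
Ulrich ∩ Tomás ∩ Isla: 06:15–07:30.
Ulrich ∩ Tomás ∩ Isla ∩ Beatriz: 06:15–07:30.
Windows ≥ 30 min: 06:15–07:30.
That's 1 window.

1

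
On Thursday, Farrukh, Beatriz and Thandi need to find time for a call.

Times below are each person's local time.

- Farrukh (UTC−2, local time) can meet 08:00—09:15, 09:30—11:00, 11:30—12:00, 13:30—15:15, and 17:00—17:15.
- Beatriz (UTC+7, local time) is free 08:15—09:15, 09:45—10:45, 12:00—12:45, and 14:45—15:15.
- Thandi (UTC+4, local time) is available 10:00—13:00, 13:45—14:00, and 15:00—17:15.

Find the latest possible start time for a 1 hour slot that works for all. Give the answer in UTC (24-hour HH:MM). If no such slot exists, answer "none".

Farrukh → UTC: 10:00–11:15, 11:30–13:00, 13:30–14:00, 15:30–17:15, 19:00–19:15.
Beatriz → UTC: 01:15–02:15, 02:45–03:45, 05:00–05:45, 07:45–08:15.
Thandi → UTC: 06:00–09:00, 09:45–10:00, 11:00–13:15.
Farrukh ∩ Beatriz: (none).
Farrukh ∩ Beatriz ∩ Thandi: (none).
Windows ≥ 60 min: (none).

none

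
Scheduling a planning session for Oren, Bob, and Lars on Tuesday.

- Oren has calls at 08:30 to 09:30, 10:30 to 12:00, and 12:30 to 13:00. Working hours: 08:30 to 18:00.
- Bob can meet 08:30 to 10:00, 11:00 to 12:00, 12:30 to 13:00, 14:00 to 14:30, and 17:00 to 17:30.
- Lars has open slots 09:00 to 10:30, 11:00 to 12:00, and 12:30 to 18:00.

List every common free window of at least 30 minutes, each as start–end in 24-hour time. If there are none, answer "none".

09:30–10:00, 14:00–14:30, 17:00–17:30

Oren free within 08:30–18:00: 09:30–10:30, 12:00–12:30, 13:00–18:00.
Oren ∩ Bob: 09:30–10:00, 14:00–14:30, 17:00–17:30.
Oren ∩ Bob ∩ Lars: 09:30–10:00, 14:00–14:30, 17:00–17:30.
Windows ≥ 30 min: 09:30–10:00, 14:00–14:30, 17:00–17:30.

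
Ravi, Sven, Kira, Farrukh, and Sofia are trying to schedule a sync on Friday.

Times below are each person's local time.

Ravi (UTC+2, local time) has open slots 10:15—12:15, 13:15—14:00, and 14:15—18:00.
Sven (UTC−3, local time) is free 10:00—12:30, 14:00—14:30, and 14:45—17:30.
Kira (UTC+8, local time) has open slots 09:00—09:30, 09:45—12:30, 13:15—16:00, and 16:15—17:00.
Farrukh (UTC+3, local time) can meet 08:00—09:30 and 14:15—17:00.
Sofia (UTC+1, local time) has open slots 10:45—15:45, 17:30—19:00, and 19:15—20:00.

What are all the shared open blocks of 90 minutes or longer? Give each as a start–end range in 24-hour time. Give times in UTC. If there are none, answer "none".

Ravi → UTC: 08:15–10:15, 11:15–12:00, 12:15–16:00.
Sven → UTC: 13:00–15:30, 17:00–17:30, 17:45–20:30.
Kira → UTC: 01:00–01:30, 01:45–04:30, 05:15–08:00, 08:15–09:00.
Farrukh → UTC: 05:00–06:30, 11:15–14:00.
Sofia → UTC: 09:45–14:45, 16:30–18:00, 18:15–19:00.
Ravi ∩ Sven: 13:00–15:30.
Ravi ∩ Sven ∩ Kira: (none).
Ravi ∩ Sven ∩ Kira ∩ Farrukh: (none).
Ravi ∩ Sven ∩ Kira ∩ Farrukh ∩ Sofia: (none).
Windows ≥ 90 min: (none).

none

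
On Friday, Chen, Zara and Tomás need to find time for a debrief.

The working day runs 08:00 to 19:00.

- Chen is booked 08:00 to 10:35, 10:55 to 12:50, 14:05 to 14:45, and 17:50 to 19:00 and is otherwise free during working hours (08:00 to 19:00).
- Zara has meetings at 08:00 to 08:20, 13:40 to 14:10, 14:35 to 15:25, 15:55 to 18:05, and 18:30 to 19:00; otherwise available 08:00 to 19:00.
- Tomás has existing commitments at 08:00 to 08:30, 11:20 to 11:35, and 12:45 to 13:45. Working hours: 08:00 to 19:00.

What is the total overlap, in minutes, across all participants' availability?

Chen free within 08:00–19:00: 10:35–10:55, 12:50–14:05, 14:45–17:50.
Zara free within 08:00–19:00: 08:20–13:40, 14:10–14:35, 15:25–15:55, 18:05–18:30.
Tomás free within 08:00–19:00: 08:30–11:20, 11:35–12:45, 13:45–19:00.
Chen ∩ Zara: 10:35–10:55, 12:50–13:40, 15:25–15:55.
Chen ∩ Zara ∩ Tomás: 10:35–10:55, 15:25–15:55.
Total common minutes: 20 + 30 = 50.

50 minutes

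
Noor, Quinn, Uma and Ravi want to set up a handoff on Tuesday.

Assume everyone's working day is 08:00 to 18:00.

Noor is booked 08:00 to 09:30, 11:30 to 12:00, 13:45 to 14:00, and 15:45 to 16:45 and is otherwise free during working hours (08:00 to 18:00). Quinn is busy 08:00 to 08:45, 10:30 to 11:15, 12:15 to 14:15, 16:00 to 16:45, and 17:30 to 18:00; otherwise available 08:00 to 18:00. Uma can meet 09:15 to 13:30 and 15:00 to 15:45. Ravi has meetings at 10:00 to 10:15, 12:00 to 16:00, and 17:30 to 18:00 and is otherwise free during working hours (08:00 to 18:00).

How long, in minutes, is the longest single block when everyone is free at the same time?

Noor free within 08:00–18:00: 09:30–11:30, 12:00–13:45, 14:00–15:45, 16:45–18:00.
Quinn free within 08:00–18:00: 08:45–10:30, 11:15–12:15, 14:15–16:00, 16:45–17:30.
Ravi free within 08:00–18:00: 08:00–10:00, 10:15–12:00, 16:00–17:30.
Noor ∩ Quinn: 09:30–10:30, 11:15–11:30, 12:00–12:15, 14:15–15:45, 16:45–17:30.
Noor ∩ Quinn ∩ Uma: 09:30–10:30, 11:15–11:30, 12:00–12:15, 15:00–15:45.
Noor ∩ Quinn ∩ Uma ∩ Ravi: 09:30–10:00, 10:15–10:30, 11:15–11:30.
Common window lengths: 30, 15, 15 min; longest is 30.

30 minutes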